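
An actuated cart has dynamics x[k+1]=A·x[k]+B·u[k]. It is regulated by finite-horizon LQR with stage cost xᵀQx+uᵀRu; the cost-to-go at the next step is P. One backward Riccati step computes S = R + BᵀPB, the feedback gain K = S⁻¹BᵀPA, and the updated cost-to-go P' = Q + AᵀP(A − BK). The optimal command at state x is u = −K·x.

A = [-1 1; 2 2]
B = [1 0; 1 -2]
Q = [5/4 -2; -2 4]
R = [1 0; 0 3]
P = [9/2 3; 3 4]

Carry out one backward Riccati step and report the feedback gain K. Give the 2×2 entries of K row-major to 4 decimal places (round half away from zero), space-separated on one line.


BᵀP = [7.5000 7.0000; -6.0000 -8.0000]
S = R + BᵀPB = [1 0; 0 3] + [14.5000 -14.0000; -14.0000 16.0000] = [15.5000 -14.0000; -14.0000 19.0000]
BᵀPA = [6.5000 21.5000; -10.0000 -22.0000]
K = S⁻¹·BᵀPA = [-0.1675 1.0203; -0.6497 -0.4061]
A−BK = [-0.8325 -0.0203; 0.8680 0.1675]
AᵀP(A−BK) = [3.0914 0.8071; 0.8071 1.6294]
P' = Q + AᵀP(A−BK) = [4.3414 -1.1929; -1.1929 5.6294]
tr(P') = 9.9708

-0.1675 1.0203 -0.6497 -0.4061


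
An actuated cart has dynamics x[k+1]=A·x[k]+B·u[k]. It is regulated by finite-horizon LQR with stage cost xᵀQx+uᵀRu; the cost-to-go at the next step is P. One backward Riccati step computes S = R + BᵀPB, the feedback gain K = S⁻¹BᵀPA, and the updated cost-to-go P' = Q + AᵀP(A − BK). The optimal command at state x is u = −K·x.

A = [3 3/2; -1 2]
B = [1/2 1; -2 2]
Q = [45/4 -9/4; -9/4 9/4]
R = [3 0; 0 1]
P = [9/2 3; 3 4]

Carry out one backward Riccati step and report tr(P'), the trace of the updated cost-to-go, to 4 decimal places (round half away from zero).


BᵀP = [-3.7500 -6.5000; 10.5000 11.0000]
S = R + BᵀPB = [3 0; 0 1] + [11.1250 -16.7500; -16.7500 32.5000] = [14.1250 -16.7500; -16.7500 33.5000]
BᵀPA = [-4.7500 -18.6250; 20.5000 37.7500]
K = S⁻¹·BᵀPA = [0.9565 0.0435; 1.0902 1.1486]
A−BK = [1.4315 0.3297; -1.2674 -0.2103]
AᵀP(A−BK) = [8.6944 2.4101; 2.4101 1.5750]
P' = Q + AᵀP(A−BK) = [19.9444 0.1601; 0.1601 3.8250]
tr(P') = 23.7693

23.7693


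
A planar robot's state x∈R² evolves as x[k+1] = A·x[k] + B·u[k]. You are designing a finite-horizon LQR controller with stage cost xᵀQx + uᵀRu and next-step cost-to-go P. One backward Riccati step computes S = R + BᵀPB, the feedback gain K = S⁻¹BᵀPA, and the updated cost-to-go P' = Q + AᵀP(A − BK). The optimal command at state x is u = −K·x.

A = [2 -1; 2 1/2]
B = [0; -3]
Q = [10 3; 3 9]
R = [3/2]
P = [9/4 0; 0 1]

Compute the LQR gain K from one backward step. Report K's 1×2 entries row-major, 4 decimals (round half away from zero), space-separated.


BᵀP = [0.0000 -3.0000]
S = R + BᵀPB = [3/2] + [9.0000] = [10.5000]
BᵀPA = [-6.0000 -1.5000]
K = S⁻¹·BᵀPA = [-0.5714 -0.1429]
A−BK = [2.0000 -1.0000; 0.2857 0.0714]
AᵀP(A−BK) = [9.5714 -4.3571; -4.3571 2.2857]
P' = Q + AᵀP(A−BK) = [19.5714 -1.3571; -1.3571 11.2857]
tr(P') = 30.8571

-0.5714 -0.1429


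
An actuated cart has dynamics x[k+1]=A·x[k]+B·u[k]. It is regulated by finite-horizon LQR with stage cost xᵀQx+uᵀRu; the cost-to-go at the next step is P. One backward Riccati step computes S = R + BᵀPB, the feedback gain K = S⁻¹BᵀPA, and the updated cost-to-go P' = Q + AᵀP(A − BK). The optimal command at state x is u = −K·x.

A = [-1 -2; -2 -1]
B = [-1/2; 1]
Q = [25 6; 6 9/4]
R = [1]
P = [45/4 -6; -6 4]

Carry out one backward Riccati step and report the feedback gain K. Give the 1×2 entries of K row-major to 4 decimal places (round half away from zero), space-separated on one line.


BᵀP = [-11.6250 7.0000]
S = R + BᵀPB = [1] + [12.8125] = [13.8125]
BᵀPA = [-2.3750 16.2500]
K = S⁻¹·BᵀPA = [-0.1719 1.1765]
A−BK = [-1.0860 -1.4118; -1.8281 -2.1765]
AᵀP(A−BK) = [2.8416 3.2941; 3.2941 5.8824]
P' = Q + AᵀP(A−BK) = [27.8416 9.2941; 9.2941 8.1324]
tr(P') = 35.9740

-0.1719 1.1765


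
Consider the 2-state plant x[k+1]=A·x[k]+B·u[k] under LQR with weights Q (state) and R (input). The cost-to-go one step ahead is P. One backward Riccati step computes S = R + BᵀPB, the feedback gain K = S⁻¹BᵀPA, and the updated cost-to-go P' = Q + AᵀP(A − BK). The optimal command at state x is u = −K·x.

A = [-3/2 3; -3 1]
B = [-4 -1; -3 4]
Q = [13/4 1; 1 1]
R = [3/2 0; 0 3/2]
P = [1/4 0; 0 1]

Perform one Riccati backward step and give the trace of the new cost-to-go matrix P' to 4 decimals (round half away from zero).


5.3723

BᵀP = [-1.0000 -3.0000; -0.2500 4.0000]
S = R + BᵀPB = [3/2 0; 0 3/2] + [13.0000 -11.0000; -11.0000 16.2500] = [14.5000 -11.0000; -11.0000 17.7500]
BᵀPA = [10.5000 -6.0000; -11.6250 3.2500]
K = S⁻¹·BᵀPA = [0.4290 -0.5188; -0.3891 -0.1384]
A−BK = [-0.1732 0.7864; -0.1567 -0.0027]
AᵀP(A−BK) = [0.5352 -0.2867; -0.2867 0.5871]
P' = Q + AᵀP(A−BK) = [3.7852 0.7133; 0.7133 1.5871]
tr(P') = 5.3723


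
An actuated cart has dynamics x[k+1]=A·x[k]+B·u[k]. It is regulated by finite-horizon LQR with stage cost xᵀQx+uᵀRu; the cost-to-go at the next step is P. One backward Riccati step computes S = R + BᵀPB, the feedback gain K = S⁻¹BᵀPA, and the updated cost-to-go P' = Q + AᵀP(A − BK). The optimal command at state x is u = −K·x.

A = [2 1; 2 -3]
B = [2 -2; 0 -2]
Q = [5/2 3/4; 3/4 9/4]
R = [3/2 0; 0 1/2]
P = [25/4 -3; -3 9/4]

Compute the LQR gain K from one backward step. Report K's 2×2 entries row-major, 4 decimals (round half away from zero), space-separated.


BᵀP = [12.5000 -6.0000; -6.5000 1.5000]
S = R + BᵀPB = [3/2 0; 0 1/2] + [25.0000 -13.0000; -13.0000 10.0000] = [26.5000 -13.0000; -13.0000 10.5000]
BᵀPA = [13.0000 30.5000; -10.0000 -11.0000]
K = S⁻¹·BᵀPA = [0.0595 1.6224; -0.8787 0.9611]
A−BK = [0.1236 -0.3227; 0.2426 -1.0778]
AᵀP(A−BK) = [0.4394 -0.4805; -0.4805 5.5881]
P' = Q + AᵀP(A−BK) = [2.9394 0.2695; 0.2695 7.8381]
tr(P') = 10.7775

0.0595 1.6224 -0.8787 0.9611


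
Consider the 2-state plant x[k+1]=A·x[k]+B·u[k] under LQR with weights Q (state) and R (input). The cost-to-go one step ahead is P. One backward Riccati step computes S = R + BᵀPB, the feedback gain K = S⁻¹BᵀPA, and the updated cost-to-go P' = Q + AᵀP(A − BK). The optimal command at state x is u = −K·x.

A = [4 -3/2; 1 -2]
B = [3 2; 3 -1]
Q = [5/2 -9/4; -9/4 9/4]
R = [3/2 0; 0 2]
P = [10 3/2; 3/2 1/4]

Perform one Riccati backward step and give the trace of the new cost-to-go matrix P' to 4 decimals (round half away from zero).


6.9240

BᵀP = [34.5000 5.2500; 18.5000 2.7500]
S = R + BᵀPB = [3/2 0; 0 2] + [119.2500 63.7500; 63.7500 34.2500] = [120.7500 63.7500; 63.7500 36.2500]
BᵀPA = [143.2500 -62.2500; 76.7500 -33.2500]
K = S⁻¹·BᵀPA = [0.9581 -0.4371; 0.4323 -0.1485]
A−BK = [0.2611 0.1084; -1.4419 -0.8371]
AᵀP(A−BK) = [1.8228 -0.7341; -0.7341 0.3512]
P' = Q + AᵀP(A−BK) = [4.3228 -2.9841; -2.9841 2.6012]
tr(P') = 6.9240


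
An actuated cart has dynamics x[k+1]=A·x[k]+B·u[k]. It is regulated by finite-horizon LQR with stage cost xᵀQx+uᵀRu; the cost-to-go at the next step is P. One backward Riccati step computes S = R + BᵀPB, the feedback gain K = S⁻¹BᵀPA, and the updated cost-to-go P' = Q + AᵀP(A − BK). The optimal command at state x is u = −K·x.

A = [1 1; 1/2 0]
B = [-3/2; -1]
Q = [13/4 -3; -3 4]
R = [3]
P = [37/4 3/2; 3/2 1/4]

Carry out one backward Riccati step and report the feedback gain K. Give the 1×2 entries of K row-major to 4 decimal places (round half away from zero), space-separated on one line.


-0.5821 -0.5383

BᵀP = [-15.3750 -2.5000]
S = R + BᵀPB = [3] + [25.5625] = [28.5625]
BᵀPA = [-16.6250 -15.3750]
K = S⁻¹·BᵀPA = [-0.5821 -0.5383]
A−BK = [0.1269 0.1926; -0.0821 -0.5383]
AᵀP(A−BK) = [1.1358 1.0509; 1.0509 0.9737]
P' = Q + AᵀP(A−BK) = [4.3858 -1.9491; -1.9491 4.9737]
tr(P') = 9.3595


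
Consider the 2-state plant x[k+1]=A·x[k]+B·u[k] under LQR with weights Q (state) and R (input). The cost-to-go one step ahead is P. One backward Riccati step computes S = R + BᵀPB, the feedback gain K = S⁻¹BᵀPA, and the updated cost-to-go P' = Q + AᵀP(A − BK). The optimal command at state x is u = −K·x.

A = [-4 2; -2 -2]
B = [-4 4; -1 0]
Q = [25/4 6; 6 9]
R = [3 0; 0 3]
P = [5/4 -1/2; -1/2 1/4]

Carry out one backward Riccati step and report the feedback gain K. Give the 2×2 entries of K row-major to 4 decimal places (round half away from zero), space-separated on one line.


BᵀP = [-4.5000 1.7500; 5.0000 -2.0000]
S = R + BᵀPB = [3 0; 0 3] + [16.2500 -18.0000; -18.0000 20.0000] = [19.2500 -18.0000; -18.0000 23.0000]
BᵀPA = [14.5000 -12.5000; -16.0000 14.0000]
K = S⁻¹·BᵀPA = [0.3832 -0.2989; -0.3958 0.3747]
A−BK = [-0.8842 -0.6947; -1.6168 -2.2989]
AᵀP(A−BK) = [1.1116 -0.6695; -0.6695 1.0168]
P' = Q + AᵀP(A−BK) = [7.3616 5.3305; 5.3305 10.0168]
tr(P') = 17.3784

0.3832 -0.2989 -0.3958 0.3747


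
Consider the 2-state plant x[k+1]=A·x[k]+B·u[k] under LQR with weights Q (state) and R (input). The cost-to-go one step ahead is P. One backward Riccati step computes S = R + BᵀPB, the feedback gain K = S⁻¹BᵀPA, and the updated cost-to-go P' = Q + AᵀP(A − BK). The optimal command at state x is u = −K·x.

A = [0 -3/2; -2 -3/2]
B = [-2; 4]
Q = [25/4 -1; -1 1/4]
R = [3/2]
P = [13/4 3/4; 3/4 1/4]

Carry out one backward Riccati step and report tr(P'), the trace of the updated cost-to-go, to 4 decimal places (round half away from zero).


13.0577

BᵀP = [-3.5000 -0.5000]
S = R + BᵀPB = [3/2] + [5.0000] = [6.5000]
BᵀPA = [1.0000 6.0000]
K = S⁻¹·BᵀPA = [0.1538 0.9231]
A−BK = [0.3077 0.3462; -2.6154 -5.1923]
AᵀP(A−BK) = [0.8462 2.0769; 2.0769 5.7115]
P' = Q + AᵀP(A−BK) = [7.0962 1.0769; 1.0769 5.9615]
tr(P') = 13.0577


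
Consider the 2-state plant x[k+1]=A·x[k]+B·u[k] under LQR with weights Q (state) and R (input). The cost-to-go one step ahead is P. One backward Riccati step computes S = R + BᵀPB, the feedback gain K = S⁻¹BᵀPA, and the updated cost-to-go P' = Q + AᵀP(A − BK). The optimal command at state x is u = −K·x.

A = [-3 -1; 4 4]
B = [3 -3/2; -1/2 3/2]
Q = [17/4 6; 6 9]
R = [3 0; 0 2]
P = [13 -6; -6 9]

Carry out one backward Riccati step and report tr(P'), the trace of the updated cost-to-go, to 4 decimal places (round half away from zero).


BᵀP = [42.0000 -22.5000; -28.5000 22.5000]
S = R + BᵀPB = [3 0; 0 2] + [137.2500 -96.7500; -96.7500 76.5000] = [140.2500 -96.7500; -96.7500 78.5000]
BᵀPA = [-216.0000 -132.0000; 175.5000 118.5000]
K = S⁻¹·BᵀPA = [0.0143 0.6688; 2.2533 2.3338]
A−BK = [0.3370 0.4944; 0.6272 0.8337]
AᵀP(A−BK) = [12.6358 13.8720; 13.8720 16.7218]
P' = Q + AᵀP(A−BK) = [16.8858 19.8720; 19.8720 25.7218]
tr(P') = 42.6076

42.6076


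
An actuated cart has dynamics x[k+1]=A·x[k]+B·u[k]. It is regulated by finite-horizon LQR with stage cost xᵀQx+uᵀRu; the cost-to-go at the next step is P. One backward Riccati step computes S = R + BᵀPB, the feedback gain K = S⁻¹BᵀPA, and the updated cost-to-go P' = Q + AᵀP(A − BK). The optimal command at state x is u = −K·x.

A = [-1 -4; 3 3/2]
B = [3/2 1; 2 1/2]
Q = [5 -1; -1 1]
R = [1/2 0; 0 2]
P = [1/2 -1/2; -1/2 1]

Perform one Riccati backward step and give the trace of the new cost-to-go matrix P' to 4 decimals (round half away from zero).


BᵀP = [-0.2500 1.2500; 0.2500 0.0000]
S = R + BᵀPB = [1/2 0; 0 2] + [2.1250 0.3750; 0.3750 0.2500] = [2.6250 0.3750; 0.3750 2.2500]
BᵀPA = [4.0000 2.8750; -0.2500 -1.0000]
K = S⁻¹·BᵀPA = [1.5772 1.1870; -0.3740 -0.6423]
A−BK = [-2.9919 -5.1382; 0.0325 -0.5528]
AᵀP(A−BK) = [6.0976 8.3415; 8.3415 12.1951]
P' = Q + AᵀP(A−BK) = [11.0976 7.3415; 7.3415 13.1951]
tr(P') = 24.2927

24.2927


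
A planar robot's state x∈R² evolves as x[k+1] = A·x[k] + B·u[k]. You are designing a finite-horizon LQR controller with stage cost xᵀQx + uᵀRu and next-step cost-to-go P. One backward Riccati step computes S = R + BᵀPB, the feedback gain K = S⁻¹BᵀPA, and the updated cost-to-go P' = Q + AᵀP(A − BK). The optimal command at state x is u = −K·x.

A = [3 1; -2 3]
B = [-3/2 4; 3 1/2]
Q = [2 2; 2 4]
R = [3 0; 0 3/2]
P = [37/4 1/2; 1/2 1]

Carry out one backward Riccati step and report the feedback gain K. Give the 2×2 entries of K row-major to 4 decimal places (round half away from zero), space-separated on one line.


-0.5892 0.6702 0.5156 0.5086

BᵀP = [-12.3750 2.2500; 37.2500 2.5000]
S = R + BᵀPB = [3 0; 0 3/2] + [25.3125 -48.3750; -48.3750 150.2500] = [28.3125 -48.3750; -48.3750 151.7500]
BᵀPA = [-41.6250 -5.6250; 106.7500 44.7500]
K = S⁻¹·BᵀPA = [-0.5892 0.6702; 0.5156 0.5086]
A−BK = [0.0537 -0.0288; -0.4903 0.7350]
AᵀP(A−BK) = [1.6809 -1.1392; -1.1392 2.2623]
P' = Q + AᵀP(A−BK) = [3.6809 0.8608; 0.8608 6.2623]
tr(P') = 9.9433


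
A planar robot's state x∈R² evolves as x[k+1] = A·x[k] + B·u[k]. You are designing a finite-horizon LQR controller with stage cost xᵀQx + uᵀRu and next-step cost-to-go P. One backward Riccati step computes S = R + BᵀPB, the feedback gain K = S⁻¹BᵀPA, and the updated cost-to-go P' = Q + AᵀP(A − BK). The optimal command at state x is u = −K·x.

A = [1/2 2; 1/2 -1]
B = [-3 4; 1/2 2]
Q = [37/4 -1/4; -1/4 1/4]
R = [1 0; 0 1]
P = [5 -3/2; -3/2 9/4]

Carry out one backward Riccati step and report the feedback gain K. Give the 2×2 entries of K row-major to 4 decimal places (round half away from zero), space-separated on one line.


0.0967 -0.8859 0.1933 -0.1568

BᵀP = [-15.7500 5.6250; 17.0000 -1.5000]
S = R + BᵀPB = [1 0; 0 1] + [50.0625 -51.7500; -51.7500 65.0000] = [51.0625 -51.7500; -51.7500 66.0000]
BᵀPA = [-5.0625 -37.1250; 7.7500 35.5000]
K = S⁻¹·BᵀPA = [0.0967 -0.8859; 0.1933 -0.1568]
A−BK = [0.0171 -0.0307; 0.0651 -0.2435]
AᵀP(A−BK) = [0.0544 -0.1450; -0.1450 0.9251]
P' = Q + AᵀP(A−BK) = [9.3044 -0.3950; -0.3950 1.1751]
tr(P') = 10.4795


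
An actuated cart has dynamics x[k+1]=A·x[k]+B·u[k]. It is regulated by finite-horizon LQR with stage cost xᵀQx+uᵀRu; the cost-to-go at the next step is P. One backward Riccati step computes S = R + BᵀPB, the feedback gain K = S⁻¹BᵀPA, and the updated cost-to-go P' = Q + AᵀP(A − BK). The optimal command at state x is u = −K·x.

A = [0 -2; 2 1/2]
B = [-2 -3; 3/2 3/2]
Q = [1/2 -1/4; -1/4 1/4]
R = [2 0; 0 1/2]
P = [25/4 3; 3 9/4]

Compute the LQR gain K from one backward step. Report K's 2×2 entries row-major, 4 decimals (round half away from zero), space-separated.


BᵀP = [-8.0000 -2.6250; -14.2500 -5.6250]
S = R + BᵀPB = [2 0; 0 1/2] + [12.0625 20.0625; 20.0625 34.3125] = [14.0625 20.0625; 20.0625 34.8125]
BᵀPA = [-5.2500 14.6875; -11.2500 25.6875]
K = S⁻¹·BᵀPA = [0.4933 -0.0465; -0.6074 0.7647]
A−BK = [-0.8358 0.2010; 2.1712 -0.5773]
AᵀP(A−BK) = [4.7561 -1.3915; -1.3915 0.6028]
P' = Q + AᵀP(A−BK) = [5.2561 -1.6415; -1.6415 0.8528]
tr(P') = 6.1088

0.4933 -0.0465 -0.6074 0.7647


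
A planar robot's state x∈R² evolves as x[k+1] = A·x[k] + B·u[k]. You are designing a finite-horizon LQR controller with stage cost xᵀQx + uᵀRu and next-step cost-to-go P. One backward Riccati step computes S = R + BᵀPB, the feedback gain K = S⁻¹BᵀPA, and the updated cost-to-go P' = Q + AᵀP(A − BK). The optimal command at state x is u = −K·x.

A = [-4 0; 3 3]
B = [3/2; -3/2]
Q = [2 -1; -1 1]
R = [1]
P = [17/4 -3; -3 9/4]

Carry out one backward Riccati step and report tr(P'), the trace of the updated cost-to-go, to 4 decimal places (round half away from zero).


BᵀP = [10.8750 -7.8750]
S = R + BᵀPB = [1] + [28.1250] = [29.1250]
BᵀPA = [-67.1250 -23.6250]
K = S⁻¹·BᵀPA = [-2.3047 -0.8112]
A−BK = [-0.5429 1.2167; -0.4571 1.7833]
AᵀP(A−BK) = [5.5456 1.8010; 1.8010 1.0864]
P' = Q + AᵀP(A−BK) = [7.5456 0.8010; 0.8010 2.0864]
tr(P') = 9.6320

9.6320


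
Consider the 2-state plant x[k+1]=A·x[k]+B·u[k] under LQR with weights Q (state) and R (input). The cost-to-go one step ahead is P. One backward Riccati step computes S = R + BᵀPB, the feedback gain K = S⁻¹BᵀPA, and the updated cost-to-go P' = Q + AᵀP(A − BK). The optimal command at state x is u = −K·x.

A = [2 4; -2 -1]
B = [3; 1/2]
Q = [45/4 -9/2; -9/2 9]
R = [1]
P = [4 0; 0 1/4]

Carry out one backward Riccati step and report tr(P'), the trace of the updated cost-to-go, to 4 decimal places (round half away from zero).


BᵀP = [12.0000 0.1250]
S = R + BᵀPB = [1] + [36.0625] = [37.0625]
BᵀPA = [23.7500 47.8750]
K = S⁻¹·BᵀPA = [0.6408 1.2917]
A−BK = [0.0776 0.1248; -2.3204 -1.6459]
AᵀP(A−BK) = [1.7808 1.8212; 1.8212 2.4081]
P' = Q + AᵀP(A−BK) = [13.0308 -2.6788; -2.6788 11.4081]
tr(P') = 24.4389

24.4389


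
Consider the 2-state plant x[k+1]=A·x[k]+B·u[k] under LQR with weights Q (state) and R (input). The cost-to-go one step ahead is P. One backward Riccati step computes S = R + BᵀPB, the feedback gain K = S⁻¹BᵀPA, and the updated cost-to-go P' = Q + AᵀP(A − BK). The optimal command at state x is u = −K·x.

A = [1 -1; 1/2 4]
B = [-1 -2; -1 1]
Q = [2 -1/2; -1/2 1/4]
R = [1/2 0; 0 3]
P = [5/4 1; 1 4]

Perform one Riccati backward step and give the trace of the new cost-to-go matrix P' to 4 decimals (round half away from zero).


10.3431

BᵀP = [-2.2500 -5.0000; -1.5000 2.0000]
S = R + BᵀPB = [1/2 0; 0 3] + [7.2500 -0.5000; -0.5000 5.0000] = [7.7500 -0.5000; -0.5000 8.0000]
BᵀPA = [-4.7500 -17.7500; -0.5000 9.5000]
K = S⁻¹·BᵀPA = [-0.6194 -2.2227; -0.1012 1.0486]
A−BK = [0.1781 -1.1255; -0.0182 0.7287]
AᵀP(A−BK) = [0.2571 0.2166; 0.2166 7.8360]
P' = Q + AᵀP(A−BK) = [2.2571 -0.2834; -0.2834 8.0860]
tr(P') = 10.3431


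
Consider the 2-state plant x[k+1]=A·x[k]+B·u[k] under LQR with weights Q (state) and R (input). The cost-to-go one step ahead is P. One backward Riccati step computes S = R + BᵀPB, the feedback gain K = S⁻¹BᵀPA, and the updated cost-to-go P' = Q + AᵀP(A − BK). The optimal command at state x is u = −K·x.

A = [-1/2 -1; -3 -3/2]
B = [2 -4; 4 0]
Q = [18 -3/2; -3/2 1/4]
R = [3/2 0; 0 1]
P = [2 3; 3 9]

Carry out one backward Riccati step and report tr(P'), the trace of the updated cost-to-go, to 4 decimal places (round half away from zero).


BᵀP = [16.0000 42.0000; -8.0000 -12.0000]
S = R + BᵀPB = [3/2 0; 0 1] + [200.0000 -64.0000; -64.0000 32.0000] = [201.5000 -64.0000; -64.0000 33.0000]
BᵀPA = [-134.0000 -79.0000; 40.0000 26.0000]
K = S⁻¹·BᵀPA = [-0.7292 -0.3693; -0.2021 0.0717]
A−BK = [0.1501 0.0253; -0.0832 -0.0228]
AᵀP(A−BK) = [0.8709 0.3975; 0.3975 0.2122]
P' = Q + AᵀP(A−BK) = [18.8709 -1.1025; -1.1025 0.4622]
tr(P') = 19.3331

19.3331


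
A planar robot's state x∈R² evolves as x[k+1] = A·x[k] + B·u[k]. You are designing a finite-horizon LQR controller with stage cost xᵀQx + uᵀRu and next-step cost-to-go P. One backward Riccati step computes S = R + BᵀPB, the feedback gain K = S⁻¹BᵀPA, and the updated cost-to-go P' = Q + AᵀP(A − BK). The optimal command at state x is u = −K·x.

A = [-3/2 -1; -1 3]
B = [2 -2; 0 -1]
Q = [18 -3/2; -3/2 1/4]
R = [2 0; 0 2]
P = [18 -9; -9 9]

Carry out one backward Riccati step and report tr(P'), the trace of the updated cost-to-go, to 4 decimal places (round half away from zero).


BᵀP = [36.0000 -18.0000; -27.0000 9.0000]
S = R + BᵀPB = [2 0; 0 2] + [72.0000 -54.0000; -54.0000 45.0000] = [74.0000 -54.0000; -54.0000 47.0000]
BᵀPA = [-36.0000 -90.0000; 31.5000 54.0000]
K = S⁻¹·BᵀPA = [0.0160 -2.3381; 0.6886 -1.5374]
A−BK = [-0.1548 0.6014; -0.3114 1.4626]
AᵀP(A−BK) = [1.3852 -4.2438; -4.2438 25.5907]
P' = Q + AᵀP(A−BK) = [19.3852 -5.7438; -5.7438 25.8407]
tr(P') = 45.2260

45.2260


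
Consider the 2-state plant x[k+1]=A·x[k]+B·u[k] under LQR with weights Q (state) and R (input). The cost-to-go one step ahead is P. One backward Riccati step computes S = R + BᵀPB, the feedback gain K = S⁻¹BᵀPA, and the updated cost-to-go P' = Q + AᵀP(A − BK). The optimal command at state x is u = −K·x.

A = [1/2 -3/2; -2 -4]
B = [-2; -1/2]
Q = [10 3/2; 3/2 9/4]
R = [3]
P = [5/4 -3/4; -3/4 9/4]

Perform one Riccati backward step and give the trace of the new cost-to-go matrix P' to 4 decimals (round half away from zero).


BᵀP = [-2.1250 0.3750]
S = R + BᵀPB = [3] + [4.0625] = [7.0625]
BᵀPA = [-1.8125 1.6875]
K = S⁻¹·BᵀPA = [-0.2566 0.2389]
A−BK = [-0.0133 -1.0221; -2.1283 -3.8805]
AᵀP(A−BK) = [10.3473 16.7456; 16.7456 29.4093]
P' = Q + AᵀP(A−BK) = [20.3473 18.2456; 18.2456 31.6593]
tr(P') = 52.0066

52.0066


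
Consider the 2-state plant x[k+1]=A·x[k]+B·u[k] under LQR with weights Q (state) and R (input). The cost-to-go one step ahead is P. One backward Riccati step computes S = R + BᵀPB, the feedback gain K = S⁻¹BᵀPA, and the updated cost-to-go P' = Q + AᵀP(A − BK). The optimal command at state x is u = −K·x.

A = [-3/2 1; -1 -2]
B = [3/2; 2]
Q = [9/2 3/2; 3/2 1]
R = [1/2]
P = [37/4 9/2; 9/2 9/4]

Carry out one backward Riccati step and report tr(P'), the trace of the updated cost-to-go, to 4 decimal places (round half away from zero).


6.0886

BᵀP = [22.8750 11.2500]
S = R + BᵀPB = [1/2] + [56.8125] = [57.3125]
BᵀPA = [-45.5625 0.3750]
K = S⁻¹·BᵀPA = [-0.7950 0.0065]
A−BK = [-0.3075 0.9902; 0.5900 -2.0131]
AᵀP(A−BK) = [0.3411 -0.0769; -0.0769 0.2475]
P' = Q + AᵀP(A−BK) = [4.8411 1.4231; 1.4231 1.2475]
tr(P') = 6.0886


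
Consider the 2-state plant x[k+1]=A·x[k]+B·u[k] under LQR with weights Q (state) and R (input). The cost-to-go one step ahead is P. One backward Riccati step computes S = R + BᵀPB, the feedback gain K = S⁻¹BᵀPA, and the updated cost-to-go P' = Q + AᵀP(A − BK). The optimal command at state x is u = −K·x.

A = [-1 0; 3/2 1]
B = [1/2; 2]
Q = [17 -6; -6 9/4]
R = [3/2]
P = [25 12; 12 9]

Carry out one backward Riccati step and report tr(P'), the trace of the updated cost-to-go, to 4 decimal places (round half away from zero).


28.9945

BᵀP = [36.5000 24.0000]
S = R + BᵀPB = [3/2] + [66.2500] = [67.7500]
BᵀPA = [-0.5000 24.0000]
K = S⁻¹·BᵀPA = [-0.0074 0.3542]
A−BK = [-0.9963 -0.1771; 1.5148 0.2915]
AᵀP(A−BK) = [9.2463 1.6771; 1.6771 0.4982]
P' = Q + AᵀP(A−BK) = [26.2463 -4.3229; -4.3229 2.7482]
tr(P') = 28.9945


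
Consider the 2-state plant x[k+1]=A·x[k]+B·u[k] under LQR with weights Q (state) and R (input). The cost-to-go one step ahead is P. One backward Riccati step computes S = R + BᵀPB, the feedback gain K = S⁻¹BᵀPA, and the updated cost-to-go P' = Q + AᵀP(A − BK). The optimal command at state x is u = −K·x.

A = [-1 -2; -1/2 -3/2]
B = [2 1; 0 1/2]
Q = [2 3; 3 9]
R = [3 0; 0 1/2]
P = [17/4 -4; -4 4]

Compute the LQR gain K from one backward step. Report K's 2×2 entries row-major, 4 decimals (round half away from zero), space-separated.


-0.1525 -0.1356 -0.3220 -0.5085

BᵀP = [8.5000 -8.0000; 2.2500 -2.0000]
S = R + BᵀPB = [3 0; 0 1/2] + [17.0000 4.5000; 4.5000 1.2500] = [20.0000 4.5000; 4.5000 1.7500]
BᵀPA = [-4.5000 -5.0000; -1.2500 -1.5000]
K = S⁻¹·BᵀPA = [-0.1525 -0.1356; -0.3220 -0.5085]
A−BK = [-0.3729 -1.2203; -0.3390 -1.2458]
AᵀP(A−BK) = [0.1610 0.2542; 0.2542 0.5593]
P' = Q + AᵀP(A−BK) = [2.1610 3.2542; 3.2542 9.5593]
tr(P') = 11.7203


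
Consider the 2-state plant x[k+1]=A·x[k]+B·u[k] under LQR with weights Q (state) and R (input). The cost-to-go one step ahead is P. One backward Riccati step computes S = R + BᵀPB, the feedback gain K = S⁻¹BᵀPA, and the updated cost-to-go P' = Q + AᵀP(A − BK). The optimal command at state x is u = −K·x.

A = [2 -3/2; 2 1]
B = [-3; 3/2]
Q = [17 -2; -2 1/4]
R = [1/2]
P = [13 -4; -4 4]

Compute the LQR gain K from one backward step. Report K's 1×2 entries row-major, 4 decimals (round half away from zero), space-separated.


-0.3323 0.5262

BᵀP = [-45.0000 18.0000]
S = R + BᵀPB = [1/2] + [162.0000] = [162.5000]
BᵀPA = [-54.0000 85.5000]
K = S⁻¹·BᵀPA = [-0.3323 0.5262]
A−BK = [1.0031 0.0785; 2.4985 0.2108]
AᵀP(A−BK) = [18.0554 1.4123; 1.4123 0.2638]
P' = Q + AᵀP(A−BK) = [35.0554 -0.5877; -0.5877 0.5138]
tr(P') = 35.5692


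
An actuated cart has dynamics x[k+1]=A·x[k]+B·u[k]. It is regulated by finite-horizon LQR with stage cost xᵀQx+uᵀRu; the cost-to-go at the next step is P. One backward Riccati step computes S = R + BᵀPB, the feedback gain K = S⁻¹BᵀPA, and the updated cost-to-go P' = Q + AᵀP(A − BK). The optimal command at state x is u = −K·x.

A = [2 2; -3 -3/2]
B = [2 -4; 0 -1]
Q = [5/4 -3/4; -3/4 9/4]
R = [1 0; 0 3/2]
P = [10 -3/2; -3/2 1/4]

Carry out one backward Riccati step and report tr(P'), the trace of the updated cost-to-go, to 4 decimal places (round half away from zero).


4.6701

BᵀP = [20.0000 -3.0000; -38.5000 5.7500]
S = R + BᵀPB = [1 0; 0 3/2] + [40.0000 -77.0000; -77.0000 148.2500] = [41.0000 -77.0000; -77.0000 149.7500]
BᵀPA = [49.0000 44.5000; -94.2500 -85.6250]
K = S⁻¹·BᵀPA = [0.3820 0.3357; -0.4330 -0.3992]
A−BK = [-0.4958 -0.2681; -3.4330 -1.8992]
AᵀP(A−BK) = [0.7254 0.5537; 0.5537 0.4447]
P' = Q + AᵀP(A−BK) = [1.9754 -0.1963; -0.1963 2.6947]
tr(P') = 4.6701


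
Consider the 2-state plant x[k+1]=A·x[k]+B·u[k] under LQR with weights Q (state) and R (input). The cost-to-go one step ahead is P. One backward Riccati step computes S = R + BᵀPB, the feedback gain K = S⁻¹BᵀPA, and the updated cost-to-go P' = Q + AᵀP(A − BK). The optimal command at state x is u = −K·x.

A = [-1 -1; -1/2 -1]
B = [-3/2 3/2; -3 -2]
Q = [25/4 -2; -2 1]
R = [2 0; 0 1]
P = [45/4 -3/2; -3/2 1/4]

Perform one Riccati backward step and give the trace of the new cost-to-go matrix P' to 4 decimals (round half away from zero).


7.7826

BᵀP = [-12.3750 1.5000; 19.8750 -2.7500]
S = R + BᵀPB = [2 0; 0 1] + [14.0625 -21.5625; -21.5625 35.3125] = [16.0625 -21.5625; -21.5625 36.3125]
BᵀPA = [11.6250 10.8750; -18.5000 -17.1250]
K = S⁻¹·BᵀPA = [0.1963 0.2167; -0.3929 -0.3429]
A−BK = [-0.1162 -0.1606; -0.6969 -1.0358]
AᵀP(A−BK) = [0.2618 0.2618; 0.2618 0.2708]
P' = Q + AᵀP(A−BK) = [6.5118 -1.7382; -1.7382 1.2708]
tr(P') = 7.7826


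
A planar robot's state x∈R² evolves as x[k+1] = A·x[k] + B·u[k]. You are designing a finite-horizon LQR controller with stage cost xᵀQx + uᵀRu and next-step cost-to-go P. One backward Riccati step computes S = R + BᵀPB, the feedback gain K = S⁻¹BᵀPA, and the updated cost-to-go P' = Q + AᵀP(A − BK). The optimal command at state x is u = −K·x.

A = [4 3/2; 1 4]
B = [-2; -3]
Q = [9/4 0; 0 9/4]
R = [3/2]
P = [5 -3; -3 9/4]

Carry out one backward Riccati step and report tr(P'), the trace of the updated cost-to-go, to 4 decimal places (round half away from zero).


66.5543

BᵀP = [-1.0000 -0.7500]
S = R + BᵀPB = [3/2] + [4.2500] = [5.7500]
BᵀPA = [-4.7500 -4.5000]
K = S⁻¹·BᵀPA = [-0.8261 -0.7826]
A−BK = [2.3478 -0.0652; -1.4783 1.6522]
AᵀP(A−BK) = [54.3261 -17.2174; -17.2174 7.7283]
P' = Q + AᵀP(A−BK) = [56.5761 -17.2174; -17.2174 9.9783]
tr(P') = 66.5543


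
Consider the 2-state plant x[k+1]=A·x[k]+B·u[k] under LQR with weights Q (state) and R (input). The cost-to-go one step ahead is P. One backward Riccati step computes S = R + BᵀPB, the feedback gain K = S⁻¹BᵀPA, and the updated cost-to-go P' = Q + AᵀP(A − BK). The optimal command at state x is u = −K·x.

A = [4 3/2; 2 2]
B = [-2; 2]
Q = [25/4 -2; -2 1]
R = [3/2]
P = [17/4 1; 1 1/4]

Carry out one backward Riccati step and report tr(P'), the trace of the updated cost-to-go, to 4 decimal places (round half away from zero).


BᵀP = [-6.5000 -1.5000]
S = R + BᵀPB = [3/2] + [10.0000] = [11.5000]
BᵀPA = [-29.0000 -12.7500]
K = S⁻¹·BᵀPA = [-2.5217 -1.1087]
A−BK = [-1.0435 -0.7174; 7.0435 4.2174]
AᵀP(A−BK) = [11.8696 5.3478; 5.3478 2.4266]
P' = Q + AᵀP(A−BK) = [18.1196 3.3478; 3.3478 3.4266]
tr(P') = 21.5462

21.5462


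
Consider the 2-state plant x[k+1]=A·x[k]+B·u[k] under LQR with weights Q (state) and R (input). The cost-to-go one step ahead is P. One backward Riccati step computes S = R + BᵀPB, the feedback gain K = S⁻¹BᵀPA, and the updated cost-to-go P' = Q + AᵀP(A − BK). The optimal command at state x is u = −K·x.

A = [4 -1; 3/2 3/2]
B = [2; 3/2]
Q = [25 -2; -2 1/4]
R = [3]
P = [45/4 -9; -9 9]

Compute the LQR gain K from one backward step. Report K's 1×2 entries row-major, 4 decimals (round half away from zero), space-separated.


2.0526 -1.1053

BᵀP = [9.0000 -4.5000]
S = R + BᵀPB = [3] + [11.2500] = [14.2500]
BᵀPA = [29.2500 -15.7500]
K = S⁻¹·BᵀPA = [2.0526 -1.1053]
A−BK = [-0.1053 1.2105; -1.5789 3.1579]
AᵀP(A−BK) = [32.2105 -32.9211; -32.9211 41.0921]
P' = Q + AᵀP(A−BK) = [57.2105 -34.9211; -34.9211 41.3421]
tr(P') = 98.5526


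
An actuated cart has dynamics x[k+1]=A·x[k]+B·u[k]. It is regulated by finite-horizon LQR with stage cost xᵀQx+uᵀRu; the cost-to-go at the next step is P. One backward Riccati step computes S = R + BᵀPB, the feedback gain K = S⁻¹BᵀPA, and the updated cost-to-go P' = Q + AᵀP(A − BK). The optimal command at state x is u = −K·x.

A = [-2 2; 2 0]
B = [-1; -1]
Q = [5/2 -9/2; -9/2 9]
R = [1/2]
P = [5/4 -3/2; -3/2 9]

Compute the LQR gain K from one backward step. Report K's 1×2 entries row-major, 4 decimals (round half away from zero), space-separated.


BᵀP = [0.2500 -7.5000]
S = R + BᵀPB = [1/2] + [7.2500] = [7.7500]
BᵀPA = [-15.5000 0.5000]
K = S⁻¹·BᵀPA = [-2.0000 0.0645]
A−BK = [-4.0000 2.0645; 0.0000 0.0645]
AᵀP(A−BK) = [22.0000 -10.0000; -10.0000 4.9677]
P' = Q + AᵀP(A−BK) = [24.5000 -14.5000; -14.5000 13.9677]
tr(P') = 38.4677

-2.0000 0.0645


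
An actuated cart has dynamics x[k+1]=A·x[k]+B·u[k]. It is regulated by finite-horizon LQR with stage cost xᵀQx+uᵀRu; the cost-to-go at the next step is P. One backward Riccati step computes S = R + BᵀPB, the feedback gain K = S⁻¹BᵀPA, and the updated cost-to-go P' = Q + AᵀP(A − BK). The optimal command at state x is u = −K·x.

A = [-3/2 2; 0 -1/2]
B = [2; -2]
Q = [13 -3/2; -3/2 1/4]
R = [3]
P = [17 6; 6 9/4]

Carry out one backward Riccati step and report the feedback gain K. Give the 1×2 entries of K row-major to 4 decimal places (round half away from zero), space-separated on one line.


-1.0313 1.2578

BᵀP = [22.0000 7.5000]
S = R + BᵀPB = [3] + [29.0000] = [32.0000]
BᵀPA = [-33.0000 40.2500]
K = S⁻¹·BᵀPA = [-1.0313 1.2578]
A−BK = [0.5625 -0.5156; -2.0625 2.0156]
AᵀP(A−BK) = [4.2188 -4.9922; -4.9922 5.9355]
P' = Q + AᵀP(A−BK) = [17.2188 -6.4922; -6.4922 6.1855]
tr(P') = 23.4043


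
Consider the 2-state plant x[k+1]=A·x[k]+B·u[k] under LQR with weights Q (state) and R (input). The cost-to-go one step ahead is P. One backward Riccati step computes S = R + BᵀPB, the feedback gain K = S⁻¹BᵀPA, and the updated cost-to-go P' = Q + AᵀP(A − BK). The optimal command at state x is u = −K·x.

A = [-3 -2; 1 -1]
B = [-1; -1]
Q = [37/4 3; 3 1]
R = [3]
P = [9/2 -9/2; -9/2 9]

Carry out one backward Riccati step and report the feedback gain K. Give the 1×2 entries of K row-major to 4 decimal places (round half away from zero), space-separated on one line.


-0.6000 0.6000

BᵀP = [0.0000 -4.5000]
S = R + BᵀPB = [3] + [4.5000] = [7.5000]
BᵀPA = [-4.5000 4.5000]
K = S⁻¹·BᵀPA = [-0.6000 0.6000]
A−BK = [-3.6000 -1.4000; 0.4000 -0.4000]
AᵀP(A−BK) = [73.8000 16.2000; 16.2000 6.3000]
P' = Q + AᵀP(A−BK) = [83.0500 19.2000; 19.2000 7.3000]
tr(P') = 90.3500


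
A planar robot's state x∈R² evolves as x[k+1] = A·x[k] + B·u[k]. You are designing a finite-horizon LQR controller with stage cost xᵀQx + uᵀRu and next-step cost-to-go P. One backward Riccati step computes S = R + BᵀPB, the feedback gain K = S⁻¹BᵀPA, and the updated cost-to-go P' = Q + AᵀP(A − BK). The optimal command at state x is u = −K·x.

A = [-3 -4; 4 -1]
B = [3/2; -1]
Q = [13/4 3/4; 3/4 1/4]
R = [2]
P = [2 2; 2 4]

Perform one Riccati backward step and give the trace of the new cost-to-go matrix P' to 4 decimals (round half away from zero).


76.6111

BᵀP = [1.0000 -1.0000]
S = R + BᵀPB = [2] + [2.5000] = [4.5000]
BᵀPA = [-7.0000 -3.0000]
K = S⁻¹·BᵀPA = [-1.5556 -0.6667]
A−BK = [-0.6667 -3.0000; 2.4444 -1.6667]
AᵀP(A−BK) = [23.1111 -22.6667; -22.6667 50.0000]
P' = Q + AᵀP(A−BK) = [26.3611 -21.9167; -21.9167 50.2500]
tr(P') = 76.6111


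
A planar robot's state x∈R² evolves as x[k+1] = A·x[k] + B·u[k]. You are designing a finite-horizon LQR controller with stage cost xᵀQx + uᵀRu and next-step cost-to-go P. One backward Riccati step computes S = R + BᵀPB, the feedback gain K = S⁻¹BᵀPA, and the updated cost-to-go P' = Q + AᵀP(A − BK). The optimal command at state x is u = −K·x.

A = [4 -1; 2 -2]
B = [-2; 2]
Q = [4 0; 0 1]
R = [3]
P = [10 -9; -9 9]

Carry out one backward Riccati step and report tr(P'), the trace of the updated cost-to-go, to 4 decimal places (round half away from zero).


BᵀP = [-38.0000 36.0000]
S = R + BᵀPB = [3] + [148.0000] = [151.0000]
BᵀPA = [-80.0000 -34.0000]
K = S⁻¹·BᵀPA = [-0.5298 -0.2252]
A−BK = [2.9404 -1.4503; 3.0596 -1.5497]
AᵀP(A−BK) = [9.6159 -4.0132; -4.0132 2.3444]
P' = Q + AᵀP(A−BK) = [13.6159 -4.0132; -4.0132 3.3444]
tr(P') = 16.9603

16.9603


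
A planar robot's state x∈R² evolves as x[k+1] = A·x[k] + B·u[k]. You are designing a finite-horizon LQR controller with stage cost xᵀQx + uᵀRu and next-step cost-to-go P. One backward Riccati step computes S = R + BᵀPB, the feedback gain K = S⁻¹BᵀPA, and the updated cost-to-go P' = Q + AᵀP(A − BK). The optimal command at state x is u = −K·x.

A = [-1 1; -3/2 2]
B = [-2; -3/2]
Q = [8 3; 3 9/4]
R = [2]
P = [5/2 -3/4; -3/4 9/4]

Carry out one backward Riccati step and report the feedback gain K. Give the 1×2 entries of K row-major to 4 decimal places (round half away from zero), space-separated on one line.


BᵀP = [-3.8750 -1.8750]
S = R + BᵀPB = [2] + [10.5625] = [12.5625]
BᵀPA = [6.6875 -7.6250]
K = S⁻¹·BᵀPA = [0.5323 -0.6070]
A−BK = [0.0647 -0.2139; -0.7015 1.0896]
AᵀP(A−BK) = [1.7525 -2.5659; -2.5659 3.8719]
P' = Q + AᵀP(A−BK) = [9.7525 0.4341; 0.4341 6.1219]
tr(P') = 15.8744

0.5323 -0.6070


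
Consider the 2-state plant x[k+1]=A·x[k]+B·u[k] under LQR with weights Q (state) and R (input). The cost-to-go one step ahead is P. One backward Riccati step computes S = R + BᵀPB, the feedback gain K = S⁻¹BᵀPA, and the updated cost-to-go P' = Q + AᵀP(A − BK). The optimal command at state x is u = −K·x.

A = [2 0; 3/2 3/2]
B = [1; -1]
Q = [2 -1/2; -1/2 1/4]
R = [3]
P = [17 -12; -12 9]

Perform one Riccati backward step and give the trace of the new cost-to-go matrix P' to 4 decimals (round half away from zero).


BᵀP = [29.0000 -21.0000]
S = R + BᵀPB = [3] + [50.0000] = [53.0000]
BᵀPA = [26.5000 -31.5000]
K = S⁻¹·BᵀPA = [0.5000 -0.5943]
A−BK = [1.5000 0.5943; 2.0000 0.9057]
AᵀP(A−BK) = [3.0000 0.0000; 0.0000 1.5283]
P' = Q + AᵀP(A−BK) = [5.0000 -0.5000; -0.5000 1.7783]
tr(P') = 6.7783

6.7783


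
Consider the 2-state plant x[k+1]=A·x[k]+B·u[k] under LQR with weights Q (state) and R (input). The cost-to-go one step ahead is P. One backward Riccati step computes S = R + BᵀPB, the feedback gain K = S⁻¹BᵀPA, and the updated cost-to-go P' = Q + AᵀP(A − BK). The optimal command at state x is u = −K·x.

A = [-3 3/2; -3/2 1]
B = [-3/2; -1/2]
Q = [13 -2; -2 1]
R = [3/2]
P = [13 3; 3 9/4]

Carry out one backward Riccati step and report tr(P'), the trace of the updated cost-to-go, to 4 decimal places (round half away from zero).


BᵀP = [-21.0000 -5.6250]
S = R + BᵀPB = [3/2] + [34.3125] = [35.8125]
BᵀPA = [71.4375 -37.1250]
K = S⁻¹·BᵀPA = [1.9948 -1.0366]
A−BK = [-0.0079 -0.0550; -0.5026 0.4817]
AᵀP(A−BK) = [6.5615 -3.5694; -3.5694 2.0144]
P' = Q + AᵀP(A−BK) = [19.5615 -5.5694; -5.5694 3.0144]
tr(P') = 22.5759

22.5759


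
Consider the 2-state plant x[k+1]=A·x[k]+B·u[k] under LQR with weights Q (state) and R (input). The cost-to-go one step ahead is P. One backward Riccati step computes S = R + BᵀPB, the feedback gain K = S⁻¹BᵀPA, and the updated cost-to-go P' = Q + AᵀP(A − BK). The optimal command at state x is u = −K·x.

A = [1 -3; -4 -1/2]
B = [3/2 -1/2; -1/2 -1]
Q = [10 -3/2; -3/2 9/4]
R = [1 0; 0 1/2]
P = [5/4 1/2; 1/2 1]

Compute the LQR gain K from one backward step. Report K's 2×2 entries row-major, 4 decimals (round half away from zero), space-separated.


0.8517 -1.1196 2.0670 1.2153

BᵀP = [1.6250 0.2500; -1.1250 -1.2500]
S = R + BᵀPB = [1 0; 0 1/2] + [2.3125 -1.0625; -1.0625 1.8125] = [3.3125 -1.0625; -1.0625 2.3125]
BᵀPA = [0.6250 -5.0000; 3.8750 4.0000]
K = S⁻¹·BᵀPA = [0.8517 -1.1196; 2.0670 1.2153]
A−BK = [0.7560 -0.7129; -1.5072 0.1555]
AᵀP(A−BK) = [4.7081 -0.0096; -0.0096 2.5407]
P' = Q + AᵀP(A−BK) = [14.7081 -1.5096; -1.5096 4.7907]
tr(P') = 19.4988


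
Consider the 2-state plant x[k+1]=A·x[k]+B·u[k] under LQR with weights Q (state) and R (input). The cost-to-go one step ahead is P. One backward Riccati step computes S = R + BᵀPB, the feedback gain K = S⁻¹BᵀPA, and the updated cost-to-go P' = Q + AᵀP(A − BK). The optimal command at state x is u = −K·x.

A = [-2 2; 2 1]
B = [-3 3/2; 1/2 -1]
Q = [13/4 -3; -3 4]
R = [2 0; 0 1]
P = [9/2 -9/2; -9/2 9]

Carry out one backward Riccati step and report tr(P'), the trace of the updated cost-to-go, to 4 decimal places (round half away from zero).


14.1737

BᵀP = [-15.7500 18.0000; 11.2500 -15.7500]
S = R + BᵀPB = [2 0; 0 1] + [56.2500 -41.6250; -41.6250 32.6250] = [58.2500 -41.6250; -41.6250 33.6250]
BᵀPA = [67.5000 -13.5000; -54.0000 6.7500]
K = S⁻¹·BᵀPA = [0.0971 -0.7653; -1.4858 -0.7466]
A−BK = [0.5199 0.8241; 0.4657 0.6360]
AᵀP(A−BK) = [3.2155 2.3394; 2.3394 3.7083]
P' = Q + AᵀP(A−BK) = [6.4655 -0.6606; -0.6606 7.7083]
tr(P') = 14.1737


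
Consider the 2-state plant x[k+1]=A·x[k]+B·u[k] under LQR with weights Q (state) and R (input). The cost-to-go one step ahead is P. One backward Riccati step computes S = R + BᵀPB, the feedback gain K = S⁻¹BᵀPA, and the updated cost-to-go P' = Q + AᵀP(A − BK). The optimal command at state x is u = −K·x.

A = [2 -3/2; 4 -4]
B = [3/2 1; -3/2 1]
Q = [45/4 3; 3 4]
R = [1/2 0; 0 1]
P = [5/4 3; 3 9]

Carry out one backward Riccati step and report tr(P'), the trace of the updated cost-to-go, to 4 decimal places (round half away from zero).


BᵀP = [-2.6250 -9.0000; 4.2500 12.0000]
S = R + BᵀPB = [1/2 0; 0 1] + [9.5625 -11.6250; -11.6250 16.2500] = [10.0625 -11.6250; -11.6250 17.2500]
BᵀPA = [-41.2500 39.9375; 56.5000 -54.3750]
K = S⁻¹·BᵀPA = [-1.4244 1.4780; 2.3154 -2.1561]
A−BK = [1.8211 -1.5610; -0.4520 0.3732]
AᵀP(A−BK) = [7.4211 -6.9610; -6.9610 6.5451]
P' = Q + AᵀP(A−BK) = [18.6711 -3.9610; -3.9610 10.5451]
tr(P') = 29.2163

29.2163


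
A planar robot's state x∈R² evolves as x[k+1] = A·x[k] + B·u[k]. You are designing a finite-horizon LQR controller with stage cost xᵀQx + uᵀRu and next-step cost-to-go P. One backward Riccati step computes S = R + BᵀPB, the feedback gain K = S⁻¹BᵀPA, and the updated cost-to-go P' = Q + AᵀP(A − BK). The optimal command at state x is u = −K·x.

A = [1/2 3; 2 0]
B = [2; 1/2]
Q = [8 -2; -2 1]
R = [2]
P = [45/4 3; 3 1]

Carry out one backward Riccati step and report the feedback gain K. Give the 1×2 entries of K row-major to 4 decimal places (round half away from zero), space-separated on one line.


0.4695 1.3521

BᵀP = [24.0000 6.5000]
S = R + BᵀPB = [2] + [51.2500] = [53.2500]
BᵀPA = [25.0000 72.0000]
K = S⁻¹·BᵀPA = [0.4695 1.3521]
A−BK = [-0.4390 0.2958; 1.7653 -0.6761]
AᵀP(A−BK) = [1.0754 1.0722; 1.0722 3.8979]
P' = Q + AᵀP(A−BK) = [9.0754 -0.9278; -0.9278 4.8979]
tr(P') = 13.9733


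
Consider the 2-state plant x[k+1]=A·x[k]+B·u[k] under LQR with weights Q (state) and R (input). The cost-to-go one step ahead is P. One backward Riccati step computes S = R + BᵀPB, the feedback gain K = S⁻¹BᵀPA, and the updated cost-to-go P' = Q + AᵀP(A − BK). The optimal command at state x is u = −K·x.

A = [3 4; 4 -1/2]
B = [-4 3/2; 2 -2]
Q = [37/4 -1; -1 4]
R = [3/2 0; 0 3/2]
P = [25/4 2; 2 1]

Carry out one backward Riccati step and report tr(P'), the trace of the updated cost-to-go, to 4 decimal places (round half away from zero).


29.7456

BᵀP = [-21.0000 -6.0000; 5.3750 1.0000]
S = R + BᵀPB = [3/2 0; 0 3/2] + [72.0000 -19.5000; -19.5000 6.0625] = [73.5000 -19.5000; -19.5000 7.5625]
BᵀPA = [-87.0000 -81.0000; 20.1250 21.0000]
K = S⁻¹·BᵀPA = [-1.5120 -1.1564; -1.2376 -0.2050]
A−BK = [-1.1917 -0.3182; 4.5489 1.4028]
AᵀP(A−BK) = [13.6113 5.5163; 5.5163 2.8843]
P' = Q + AᵀP(A−BK) = [22.8613 4.5163; 4.5163 6.8843]
tr(P') = 29.7456
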